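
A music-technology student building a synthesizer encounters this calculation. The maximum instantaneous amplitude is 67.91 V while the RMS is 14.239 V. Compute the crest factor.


Crest factor is the ratio of peak to RMS:
CF = V_peak / V_rms
   = 67.91 / 14.239
   = 4.7693

4.7693


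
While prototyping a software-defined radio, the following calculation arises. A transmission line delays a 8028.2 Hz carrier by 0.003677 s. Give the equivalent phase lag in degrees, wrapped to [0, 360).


Phase shift from frequency and time delay:
phi = 360 * f * t_delay
    = 360 * 8028.2 * 0.003677
    = 10627.09 degrees
    mod 360 = 187.09 degrees

187.09 degrees


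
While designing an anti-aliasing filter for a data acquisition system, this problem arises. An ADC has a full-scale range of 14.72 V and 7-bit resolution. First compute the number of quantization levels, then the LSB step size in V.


Step 1 — number of quantization levels:
L = 2^N = 2^7 = 128

Step 2 — LSB step size:
delta = Vfs / L
      = 14.72 / 128
      = 0.115 V

Levels = 128; step size = 0.115 V


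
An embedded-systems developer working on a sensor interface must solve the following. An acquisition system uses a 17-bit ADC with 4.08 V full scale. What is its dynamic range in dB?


Dynamic range from full-scale to LSB:
V_min = V_max / 2^bits = 4.08 / 2^17
DR = 20 * log10(V_max / V_min)
   = 20 * log10(2^17)
   = 20 * 17 * log10(2)
   = 102.35 dB

102.35 dB


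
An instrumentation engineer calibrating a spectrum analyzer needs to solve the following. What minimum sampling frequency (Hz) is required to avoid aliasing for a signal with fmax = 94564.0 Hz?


The Nyquist rate is twice the maximum frequency component.
fs_min = 2 * fmax
      = 2 * 94564.0
      = 189128.0 Hz

189128.0


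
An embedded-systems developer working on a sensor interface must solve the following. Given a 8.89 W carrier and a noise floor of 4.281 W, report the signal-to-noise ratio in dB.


SNR in decibels:
SNR = 10 * log10(Ps / Pn)
    = 10 * log10(8.89 / 4.281)
    = 10 * log10(2.0766)
    = 10 * 0.3174
    = 3.17 dB

3.17 dB


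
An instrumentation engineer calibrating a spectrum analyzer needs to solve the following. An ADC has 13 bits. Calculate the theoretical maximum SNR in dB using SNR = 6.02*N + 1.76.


Theoretical SNR for a full-scale sinusoid:
SNR = 6.02 * N + 1.76
    = 6.02 * 13 + 1.76
    = 78.26 + 1.76
    = 80.02 dB

80.02 dB


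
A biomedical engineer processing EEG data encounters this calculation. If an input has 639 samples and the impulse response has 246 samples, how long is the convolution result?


Linear convolution output length:
L = N + M - 1
  = 639 + 246 - 1
  = 884 samples

884


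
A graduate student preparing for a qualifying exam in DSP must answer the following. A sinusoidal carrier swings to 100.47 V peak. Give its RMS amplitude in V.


RMS voltage for a sinusoidal waveform:
V_rms = V_peak / sqrt(2)
      = 100.47 / 1.414214
      = 71.043 V

71.043 V


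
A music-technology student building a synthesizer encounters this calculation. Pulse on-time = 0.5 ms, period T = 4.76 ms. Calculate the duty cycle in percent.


Duty cycle as a percentage:
DC = (t_on / T) * 100
   = (0.5 / 4.76) * 100
   = 0.105042 * 100
   = 10.5 %

10.5 %


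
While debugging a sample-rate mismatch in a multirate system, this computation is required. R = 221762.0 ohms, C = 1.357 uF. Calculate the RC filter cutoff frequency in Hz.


Cutoff frequency of a first-order RC filter:
fc = 1 / (2 * pi * R * C)
C = 1.357 uF = 1.357e-06 F
fc = 1 / (2 * pi * 221762.0 * 1.357e-06)
   = 1 / 1.8908054513032
   = 0.528875 Hz

0.528875 Hz


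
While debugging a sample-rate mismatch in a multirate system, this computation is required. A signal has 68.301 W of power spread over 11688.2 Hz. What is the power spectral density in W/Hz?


Power spectral density:
PSD = P / BW
    = 68.301 / 11688.2
    = 0.00584359 W/Hz

0.00584359 W/Hz


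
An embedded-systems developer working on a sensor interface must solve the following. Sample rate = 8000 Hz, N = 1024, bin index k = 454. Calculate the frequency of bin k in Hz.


Frequency of DFT bin k:
f_k = k * fs / N
    = 454 * 8000 / 1024
    = 3632000 / 1024
    = 3546.875 Hz

3546.875 Hz


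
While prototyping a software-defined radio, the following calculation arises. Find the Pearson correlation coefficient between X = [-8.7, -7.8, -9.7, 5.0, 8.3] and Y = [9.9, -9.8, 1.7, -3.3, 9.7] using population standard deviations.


Pearson correlation coefficient (population):
r = cov(X,Y) / (std(X) * std(Y))
Mean X = -2.58, Mean Y = 1.64
Cov(X,Y) = 11.7972
Std(X) = 7.631881, Std(Y) = 7.595683
r = 0.2035

0.2035


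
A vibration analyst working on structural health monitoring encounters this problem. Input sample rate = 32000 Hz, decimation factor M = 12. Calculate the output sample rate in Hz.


Decimation reduces the sample rate:
fs_out = fs_in / M
       = 32000 / 12
       = 2666.6667 Hz

2666.6667 Hz


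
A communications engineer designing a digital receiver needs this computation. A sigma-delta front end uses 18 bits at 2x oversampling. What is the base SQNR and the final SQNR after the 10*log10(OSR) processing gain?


Step 1 — baseline SQNR at Nyquist:
SQNR_base = 6.02*N + 1.76
          = 6.02*18 + 1.76
          = 110.12 dB

Step 2 — oversampling processing gain:
G = 10*log10(OSR) = 10*log10(2) = 3.01 dB

Step 3 — total:
SQNR_total = 110.12 + 3.01 = 113.13 dB

Base SQNR = 110.12 dB; oversampled SQNR = 113.13 dB


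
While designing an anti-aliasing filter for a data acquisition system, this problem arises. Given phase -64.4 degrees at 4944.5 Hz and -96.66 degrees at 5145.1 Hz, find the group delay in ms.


Group delay from phase difference:
tau = -d(phi)/d(omega)
d(phi) = -32.26 deg = -0.563043 rad
d(omega) = 2*pi*(5145.1 - 4944.5) = 1260.407 rad/s
tau = -(-0.563043) / 1260.407
    = 0.4467 ms

0.4467 ms


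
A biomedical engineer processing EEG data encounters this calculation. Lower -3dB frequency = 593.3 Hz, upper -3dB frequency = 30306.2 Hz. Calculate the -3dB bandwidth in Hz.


Bandwidth is the difference of -3dB frequencies:
BW = f_high - f_low
   = 30306.2 - 593.3
   = 29712.9 Hz

29712.9 Hz


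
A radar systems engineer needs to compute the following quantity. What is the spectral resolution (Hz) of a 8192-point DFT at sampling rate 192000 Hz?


DFT frequency resolution:
df = fs / N
   = 192000 / 8192
   = 23.4375 Hz

23.4375 Hz


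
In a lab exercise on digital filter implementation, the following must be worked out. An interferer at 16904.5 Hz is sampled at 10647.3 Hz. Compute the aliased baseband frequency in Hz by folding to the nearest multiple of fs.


Compute the nearest integer multiple of fs to the signal:
n = round(16904.5 / 10647.3) = 2
f_alias = |16904.5 - 2 * 10647.3|
        = |16904.5 - 21294.6|
        = 4390.1 Hz

4390.1


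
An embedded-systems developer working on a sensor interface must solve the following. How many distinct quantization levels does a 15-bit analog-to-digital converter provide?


Number of quantization levels = 2^N
= 2^15
= 32768

32768


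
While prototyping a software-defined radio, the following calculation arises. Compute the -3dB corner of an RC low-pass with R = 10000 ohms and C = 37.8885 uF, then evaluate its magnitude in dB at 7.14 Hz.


Step 1 — cutoff frequency:
fc = 1 / (2*pi*R*C)
C = 37.8885 uF = 3.78885e-05 F
fc = 1 / (2*pi*10000*3.78885e-05)
   = 0.420061 Hz

Step 2 — magnitude at f = 7.14 Hz:
|H(f)| = 1 / sqrt(1 + (f/fc)^2)
f/fc = 7.14 / 0.420061 = 16.997531
|H| = 1 / sqrt(1 + 288.91606) = 0.0587305
|H|_dB = 20*log10(0.0587305) = -24.62 dB

fc = 0.420061 Hz; |H(7.14 Hz)| = -24.62 dB


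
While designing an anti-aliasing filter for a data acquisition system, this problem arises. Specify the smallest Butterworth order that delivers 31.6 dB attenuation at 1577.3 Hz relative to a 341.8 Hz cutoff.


Butterworth filter order formula:
n = log10(10^(A/10) - 1) / (2 * log10(f_stop/f_pass))
10^(31.6/10) - 1 = 1444.4398
f_stop/f_pass = 1577.3 / 341.8 = 4.6147
n = 2.3788 -> ceil = 3

3


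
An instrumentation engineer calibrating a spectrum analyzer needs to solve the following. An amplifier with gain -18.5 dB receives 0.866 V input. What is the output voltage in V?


Output voltage from dB gain:
V_out = V_in * 10^(gain_dB / 20)
      = 0.866 * 10^(-18.5 / 20)
      = 0.866 * 0.11885
      = 0.1029 V

0.1029 V


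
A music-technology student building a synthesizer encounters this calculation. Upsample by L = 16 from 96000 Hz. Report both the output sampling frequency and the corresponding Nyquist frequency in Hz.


Step 1 — output sample rate after interpolation by L:
fs_out = L * fs_in = 16 * 96000 = 1536000 Hz

Step 2 — Nyquist frequency of the output stream:
f_Nyq = fs_out / 2 = 1536000 / 2 = 768000.0 Hz

fs_out = 1536000 Hz; f_Nyquist = 768000.0 Hz


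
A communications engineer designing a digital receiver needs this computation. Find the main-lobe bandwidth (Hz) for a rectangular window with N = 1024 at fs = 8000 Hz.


Main lobe width for a rectangular window:
Width = 2 * fs / N
      = 2 * 8000 / 1024
      = 16000 / 1024
      = 15.625 Hz

15.625 Hz


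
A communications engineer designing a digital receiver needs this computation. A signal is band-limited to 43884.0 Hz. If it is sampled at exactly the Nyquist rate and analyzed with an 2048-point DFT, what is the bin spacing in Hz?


Step 1 — Nyquist sampling rate:
fs = 2 * fmax = 2 * 43884.0 = 87768.0 Hz

Step 2 — DFT bin spacing:
df = fs / N = 87768.0 / 2048 = 42.8555 Hz

42.8555 Hz


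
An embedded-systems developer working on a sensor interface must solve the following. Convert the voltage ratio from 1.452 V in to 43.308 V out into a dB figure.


Voltage gain in dB:
G = 20 * log10(Vout / Vin)
  = 20 * log10(43.308 / 1.452)
  = 20 * log10(29.826446)
  = 20 * 1.474602
  = 29.49 dB

29.49 dB


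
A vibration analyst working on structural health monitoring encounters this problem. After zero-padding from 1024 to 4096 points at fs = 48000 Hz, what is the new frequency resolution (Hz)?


Frequency resolution after zero-padding:
N_padded = 1024 * 4 = 4096
df = fs / N_padded
   = 48000 / 4096
   = 11.7188 Hz

11.7188 Hz


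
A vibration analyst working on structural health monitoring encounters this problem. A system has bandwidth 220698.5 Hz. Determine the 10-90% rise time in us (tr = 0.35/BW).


Rise time from bandwidth relationship:
tr = 0.35 / BW
   = 0.35 / 220698.5
   = 1.585873941e-06 s
   = 1.5859 us

1.5859 us


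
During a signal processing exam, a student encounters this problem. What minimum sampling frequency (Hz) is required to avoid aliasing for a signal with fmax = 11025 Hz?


The Nyquist rate is twice the maximum frequency component.
fs_min = 2 * fmax
      = 2 * 11025
      = 22050 Hz

22050


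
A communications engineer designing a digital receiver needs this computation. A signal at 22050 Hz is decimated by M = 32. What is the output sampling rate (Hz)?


Decimation reduces the sample rate:
fs_out = fs_in / M
       = 22050 / 32
       = 689.0625 Hz

689.0625 Hz


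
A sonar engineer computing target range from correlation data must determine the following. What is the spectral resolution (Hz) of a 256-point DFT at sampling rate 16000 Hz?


DFT frequency resolution:
df = fs / N
   = 16000 / 256
   = 62.5 Hz

62.5 Hz


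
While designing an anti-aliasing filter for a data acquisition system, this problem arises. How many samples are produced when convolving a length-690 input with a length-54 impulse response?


Linear convolution output length:
L = N + M - 1
  = 690 + 54 - 1
  = 743 samples

743


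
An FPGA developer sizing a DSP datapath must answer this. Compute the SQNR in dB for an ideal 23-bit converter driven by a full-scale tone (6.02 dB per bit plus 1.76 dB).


Theoretical SNR for a full-scale sinusoid:
SNR = 6.02 * N + 1.76
    = 6.02 * 23 + 1.76
    = 138.46 + 1.76
    = 140.22 dB

140.22 dB


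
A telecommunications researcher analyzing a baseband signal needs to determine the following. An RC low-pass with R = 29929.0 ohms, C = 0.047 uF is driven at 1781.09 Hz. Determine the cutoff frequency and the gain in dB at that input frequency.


Step 1 — cutoff frequency:
fc = 1 / (2*pi*R*C)
C = 0.047 uF = 4.7e-08 F
fc = 1 / (2*pi*29929.0*4.7e-08)
   = 113.144 Hz

Step 2 — magnitude at f = 1781.09 Hz:
|H(f)| = 1 / sqrt(1 + (f/fc)^2)
f/fc = 1781.09 / 113.144 = 15.741798
|H| = 1 / sqrt(1 + 247.804204) = 0.0633974
|H|_dB = 20*log10(0.0633974) = -23.96 dB

fc = 113.144 Hz; |H(1781.09 Hz)| = -23.96 dB


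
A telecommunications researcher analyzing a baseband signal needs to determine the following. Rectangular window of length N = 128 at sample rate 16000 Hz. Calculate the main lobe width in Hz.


Main lobe width for a rectangular window:
Width = 2 * fs / N
      = 2 * 16000 / 128
      = 32000 / 128
      = 250.0 Hz

250.0 Hz


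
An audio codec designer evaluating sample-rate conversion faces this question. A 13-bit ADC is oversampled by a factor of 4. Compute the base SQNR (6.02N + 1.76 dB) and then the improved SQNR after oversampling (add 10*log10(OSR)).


Step 1 — baseline SQNR at Nyquist:
SQNR_base = 6.02*N + 1.76
          = 6.02*13 + 1.76
          = 80.02 dB

Step 2 — oversampling processing gain:
G = 10*log10(OSR) = 10*log10(4) = 6.02 dB

Step 3 — total:
SQNR_total = 80.02 + 6.02 = 86.04 dB

Base SQNR = 80.02 dB; oversampled SQNR = 86.04 dB


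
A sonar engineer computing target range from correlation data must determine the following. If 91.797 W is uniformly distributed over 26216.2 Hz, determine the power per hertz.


Power spectral density:
PSD = P / BW
    = 91.797 / 26216.2
    = 0.00350154 W/Hz

0.00350154 W/Hz


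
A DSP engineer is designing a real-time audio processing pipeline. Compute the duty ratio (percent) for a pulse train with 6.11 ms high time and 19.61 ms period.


Duty cycle as a percentage:
DC = (t_on / T) * 100
   = (6.11 / 19.61) * 100
   = 0.311576 * 100
   = 31.16 %

31.16 %


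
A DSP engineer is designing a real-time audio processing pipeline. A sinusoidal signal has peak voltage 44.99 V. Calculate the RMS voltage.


RMS voltage for a sinusoidal waveform:
V_rms = V_peak / sqrt(2)
      = 44.99 / 1.414214
      = 31.813 V

31.813 V


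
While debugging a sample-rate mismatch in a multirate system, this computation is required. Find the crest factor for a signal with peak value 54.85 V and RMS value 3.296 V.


Crest factor is the ratio of peak to RMS:
CF = V_peak / V_rms
   = 54.85 / 3.296
   = 16.6414

16.6414


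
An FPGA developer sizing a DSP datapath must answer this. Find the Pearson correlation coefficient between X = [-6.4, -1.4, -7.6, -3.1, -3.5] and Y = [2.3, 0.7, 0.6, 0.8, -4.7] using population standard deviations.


Pearson correlation coefficient (population):
r = cov(X,Y) / (std(X) * std(Y))
Mean X = -4.4, Mean Y = -0.06
Cov(X,Y) = -1.522
Std(X) = 2.26892, Std(Y) = 2.402166
r = -0.2792

-0.2792


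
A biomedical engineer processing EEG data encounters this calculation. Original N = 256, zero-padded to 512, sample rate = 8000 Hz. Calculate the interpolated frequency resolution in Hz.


Frequency resolution after zero-padding:
N_padded = 256 * 2 = 512
df = fs / N_padded
   = 8000 / 512
   = 15.625 Hz

15.625 Hz


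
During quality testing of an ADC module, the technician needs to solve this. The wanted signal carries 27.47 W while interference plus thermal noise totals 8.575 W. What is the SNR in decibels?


SNR in decibels:
SNR = 10 * log10(Ps / Pn)
    = 10 * log10(27.47 / 8.575)
    = 10 * log10(3.2035)
    = 10 * 0.5056
    = 5.06 dB

5.06 dB


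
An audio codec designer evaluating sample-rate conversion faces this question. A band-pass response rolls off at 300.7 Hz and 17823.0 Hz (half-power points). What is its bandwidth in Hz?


Bandwidth is the difference of -3dB frequencies:
BW = f_high - f_low
   = 17823.0 - 300.7
   = 17522.3 Hz

17522.3 Hz


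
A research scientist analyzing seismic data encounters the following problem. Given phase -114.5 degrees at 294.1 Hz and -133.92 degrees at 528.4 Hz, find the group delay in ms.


Group delay from phase difference:
tau = -d(phi)/d(omega)
d(phi) = -19.42 deg = -0.338943 rad
d(omega) = 2*pi*(528.4 - 294.1) = 1472.1503 rad/s
tau = -(-0.338943) / 1472.1503
    = 0.2302 ms

0.2302 ms


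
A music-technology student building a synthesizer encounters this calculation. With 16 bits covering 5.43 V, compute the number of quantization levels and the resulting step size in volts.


Step 1 — number of quantization levels:
L = 2^N = 2^16 = 65536

Step 2 — LSB step size:
delta = Vfs / L
      = 5.43 / 65536
      = 8.286e-05 V

Levels = 65536; step size = 8.286e-05 V


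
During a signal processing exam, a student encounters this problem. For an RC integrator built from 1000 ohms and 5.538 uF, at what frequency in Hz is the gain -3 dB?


Cutoff frequency of a first-order RC filter:
fc = 1 / (2 * pi * R * C)
C = 5.538 uF = 5.538e-06 F
fc = 1 / (2 * pi * 1000 * 5.538e-06)
   = 1 / 0.034796280231161
   = 28.738704 Hz

28.738704 Hz


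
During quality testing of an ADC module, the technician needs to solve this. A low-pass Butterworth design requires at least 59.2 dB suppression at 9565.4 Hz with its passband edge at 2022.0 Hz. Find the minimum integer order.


Butterworth filter order formula:
n = log10(10^(A/10) - 1) / (2 * log10(f_stop/f_pass))
10^(59.2/10) - 1 = 831762.7711
f_stop/f_pass = 9565.4 / 2022.0 = 4.7307
n = 4.3857 -> ceil = 5

5


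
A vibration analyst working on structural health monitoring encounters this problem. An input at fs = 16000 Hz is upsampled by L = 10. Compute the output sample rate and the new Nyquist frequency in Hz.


Step 1 — output sample rate after interpolation by L:
fs_out = L * fs_in = 10 * 16000 = 160000 Hz

Step 2 — Nyquist frequency of the output stream:
f_Nyq = fs_out / 2 = 160000 / 2 = 80000.0 Hz

fs_out = 160000 Hz; f_Nyquist = 80000.0 Hz


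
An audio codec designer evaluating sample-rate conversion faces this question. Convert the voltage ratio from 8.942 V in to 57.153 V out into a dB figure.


Voltage gain in dB:
G = 20 * log10(Vout / Vin)
  = 20 * log10(57.153 / 8.942)
  = 20 * log10(6.391523)
  = 20 * 0.805604
  = 16.11 dB

16.11 dB


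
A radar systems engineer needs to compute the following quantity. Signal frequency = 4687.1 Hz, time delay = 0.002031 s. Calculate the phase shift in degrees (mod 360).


Phase shift from frequency and time delay:
phi = 360 * f * t_delay
    = 360 * 4687.1 * 0.002031
    = 3427.02 degrees
    mod 360 = 187.02 degrees

187.02 degrees


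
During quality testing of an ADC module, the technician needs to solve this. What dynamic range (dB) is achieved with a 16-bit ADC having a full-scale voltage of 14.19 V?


Dynamic range from full-scale to LSB:
V_min = V_max / 2^bits = 14.19 / 2^16
DR = 20 * log10(V_max / V_min)
   = 20 * log10(2^16)
   = 20 * 16 * log10(2)
   = 96.33 dB

96.33 dB


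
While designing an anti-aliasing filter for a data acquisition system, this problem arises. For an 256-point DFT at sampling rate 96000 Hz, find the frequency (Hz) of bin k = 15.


Frequency of DFT bin k:
f_k = k * fs / N
    = 15 * 96000 / 256
    = 1440000 / 256
    = 5625.0 Hz

5625.0 Hz


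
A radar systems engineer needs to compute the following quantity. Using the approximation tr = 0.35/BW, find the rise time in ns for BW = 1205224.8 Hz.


Rise time from bandwidth relationship:
tr = 0.35 / BW
   = 0.35 / 1205224.8
   = 2.904022552e-07 s
   = 290.4023 ns

290.4023 ns


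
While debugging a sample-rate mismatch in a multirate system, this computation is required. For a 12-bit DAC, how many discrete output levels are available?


Number of quantization levels = 2^N
= 2^12
= 4096

4096


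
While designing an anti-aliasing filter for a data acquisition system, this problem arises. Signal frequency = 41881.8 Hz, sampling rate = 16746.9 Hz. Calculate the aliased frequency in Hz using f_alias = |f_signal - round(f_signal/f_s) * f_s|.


Compute the nearest integer multiple of fs to the signal:
n = round(41881.8 / 16746.9) = 3
f_alias = |41881.8 - 3 * 16746.9|
        = |41881.8 - 50240.7|
        = 8358.9 Hz

8358.9


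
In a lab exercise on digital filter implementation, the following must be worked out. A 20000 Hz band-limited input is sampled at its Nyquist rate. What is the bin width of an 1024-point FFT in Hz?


Step 1 — Nyquist sampling rate:
fs = 2 * fmax = 2 * 20000 = 40000 Hz

Step 2 — DFT bin spacing:
df = fs / N = 40000 / 1024 = 39.0625 Hz

39.0625 Hz


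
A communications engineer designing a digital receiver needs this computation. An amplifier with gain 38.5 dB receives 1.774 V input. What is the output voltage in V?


Output voltage from dB gain:
V_out = V_in * 10^(gain_dB / 20)
      = 1.774 * 10^(38.5 / 20)
      = 1.774 * 84.139514
      = 149.2635 V

149.2635 V


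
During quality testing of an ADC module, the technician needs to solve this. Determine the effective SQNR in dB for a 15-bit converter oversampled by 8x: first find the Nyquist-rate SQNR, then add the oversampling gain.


Step 1 — baseline SQNR at Nyquist:
SQNR_base = 6.02*N + 1.76
          = 6.02*15 + 1.76
          = 92.06 dB

Step 2 — oversampling processing gain:
G = 10*log10(OSR) = 10*log10(8) = 9.03 dB

Step 3 — total:
SQNR_total = 92.06 + 9.03 = 101.09 dB

Base SQNR = 92.06 dB; oversampled SQNR = 101.09 dB


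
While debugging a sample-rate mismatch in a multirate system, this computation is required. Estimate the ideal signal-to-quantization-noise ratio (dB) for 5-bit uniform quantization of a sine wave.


Theoretical SNR for a full-scale sinusoid:
SNR = 6.02 * N + 1.76
    = 6.02 * 5 + 1.76
    = 30.1 + 1.76
    = 31.86 dB

31.86 dB


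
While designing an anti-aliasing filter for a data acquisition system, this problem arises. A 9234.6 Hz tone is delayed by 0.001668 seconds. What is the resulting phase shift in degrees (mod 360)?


Phase shift from frequency and time delay:
phi = 360 * f * t_delay
    = 360 * 9234.6 * 0.001668
    = 5545.19 degrees
    mod 360 = 145.19 degrees

145.19 degrees


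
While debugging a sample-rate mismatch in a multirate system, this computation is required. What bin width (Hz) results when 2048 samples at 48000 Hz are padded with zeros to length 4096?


Frequency resolution after zero-padding:
N_padded = 2048 * 2 = 4096
df = fs / N_padded
   = 48000 / 4096
   = 11.7188 Hz

11.7188 Hz


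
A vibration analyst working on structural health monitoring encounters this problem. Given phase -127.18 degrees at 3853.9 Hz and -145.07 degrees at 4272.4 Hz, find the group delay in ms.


Group delay from phase difference:
tau = -d(phi)/d(omega)
d(phi) = -17.89 deg = -0.312239 rad
d(omega) = 2*pi*(4272.4 - 3853.9) = 2629.5131 rad/s
tau = -(-0.312239) / 2629.5131
    = 0.1187 ms

0.1187 ms


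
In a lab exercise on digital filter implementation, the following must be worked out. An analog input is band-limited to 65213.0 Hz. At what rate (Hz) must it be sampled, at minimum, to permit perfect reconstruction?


The Nyquist rate is twice the maximum frequency component.
fs_min = 2 * fmax
      = 2 * 65213.0
      = 130426.0 Hz

130426.0


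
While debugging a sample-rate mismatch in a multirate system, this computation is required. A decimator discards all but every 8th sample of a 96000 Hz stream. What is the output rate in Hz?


Decimation reduces the sample rate:
fs_out = fs_in / M
       = 96000 / 8
       = 12000.0 Hz

12000.0 Hz


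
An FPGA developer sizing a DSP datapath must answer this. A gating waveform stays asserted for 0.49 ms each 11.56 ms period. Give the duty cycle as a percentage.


Duty cycle as a percentage:
DC = (t_on / T) * 100
   = (0.49 / 11.56) * 100
   = 0.042388 * 100
   = 4.24 %

4.24 %


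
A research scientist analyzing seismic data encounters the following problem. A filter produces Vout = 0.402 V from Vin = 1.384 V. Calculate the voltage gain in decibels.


Voltage gain in dB:
G = 20 * log10(Vout / Vin)
  = 20 * log10(0.402 / 1.384)
  = 20 * log10(0.290462)
  = 20 * -0.53691
  = -10.74 dB

-10.74 dB


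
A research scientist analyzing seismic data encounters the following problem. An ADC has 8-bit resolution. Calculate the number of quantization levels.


Number of quantization levels = 2^N
= 2^8
= 256

256


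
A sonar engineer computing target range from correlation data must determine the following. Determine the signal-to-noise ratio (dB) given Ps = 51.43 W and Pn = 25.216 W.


SNR in decibels:
SNR = 10 * log10(Ps / Pn)
    = 10 * log10(51.43 / 25.216)
    = 10 * log10(2.0396)
    = 10 * 0.3095
    = 3.1 dB

3.1 dB


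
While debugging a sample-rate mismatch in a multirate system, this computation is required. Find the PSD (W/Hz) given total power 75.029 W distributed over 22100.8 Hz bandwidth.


Power spectral density:
PSD = P / BW
    = 75.029 / 22100.8
    = 0.00339485 W/Hz

0.00339485 W/Hz


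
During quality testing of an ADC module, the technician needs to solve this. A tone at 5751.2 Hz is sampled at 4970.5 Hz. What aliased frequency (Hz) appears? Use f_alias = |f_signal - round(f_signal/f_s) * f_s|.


Compute the nearest integer multiple of fs to the signal:
n = round(5751.2 / 4970.5) = 1
f_alias = |5751.2 - 1 * 4970.5|
        = |5751.2 - 4970.5|
        = 780.7 Hz

780.7


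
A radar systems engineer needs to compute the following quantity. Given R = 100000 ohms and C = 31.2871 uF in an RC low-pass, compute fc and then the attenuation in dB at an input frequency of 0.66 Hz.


Step 1 — cutoff frequency:
fc = 1 / (2*pi*R*C)
C = 31.2871 uF = 3.12871e-05 F
fc = 1 / (2*pi*100000*3.12871e-05)
   = 0.0508692 Hz

Step 2 — magnitude at f = 0.66 Hz:
|H(f)| = 1 / sqrt(1 + (f/fc)^2)
f/fc = 0.66 / 0.0508692 = 12.974452
|H| = 1 / sqrt(1 + 168.336405) = 0.0768466
|H|_dB = 20*log10(0.0768466) = -22.29 dB

fc = 0.0508692 Hz; |H(0.66 Hz)| = -22.29 dB


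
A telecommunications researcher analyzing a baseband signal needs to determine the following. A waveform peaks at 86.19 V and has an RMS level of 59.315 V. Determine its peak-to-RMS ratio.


Crest factor is the ratio of peak to RMS:
CF = V_peak / V_rms
   = 86.19 / 59.315
   = 1.4531

1.4531


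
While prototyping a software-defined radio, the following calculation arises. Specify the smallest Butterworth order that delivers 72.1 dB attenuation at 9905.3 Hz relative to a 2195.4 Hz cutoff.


Butterworth filter order formula:
n = log10(10^(A/10) - 1) / (2 * log10(f_stop/f_pass))
10^(72.1/10) - 1 = 16218099.9736
f_stop/f_pass = 9905.3 / 2195.4 = 4.5118
n = 5.5093 -> ceil = 6

6


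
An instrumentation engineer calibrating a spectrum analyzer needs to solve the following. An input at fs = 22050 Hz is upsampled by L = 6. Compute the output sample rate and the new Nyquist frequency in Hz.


Step 1 — output sample rate after interpolation by L:
fs_out = L * fs_in = 6 * 22050 = 132300 Hz

Step 2 — Nyquist frequency of the output stream:
f_Nyq = fs_out / 2 = 132300 / 2 = 66150.0 Hz

fs_out = 132300 Hz; f_Nyquist = 66150.0 Hz


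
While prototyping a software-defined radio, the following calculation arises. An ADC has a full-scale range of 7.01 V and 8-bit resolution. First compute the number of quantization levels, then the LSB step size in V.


Step 1 — number of quantization levels:
L = 2^N = 2^8 = 256

Step 2 — LSB step size:
delta = Vfs / L
      = 7.01 / 256
      = 0.02738281 V

Levels = 256; step size = 0.02738281 V


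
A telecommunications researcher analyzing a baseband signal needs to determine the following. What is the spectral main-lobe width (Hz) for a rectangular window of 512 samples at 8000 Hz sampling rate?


Main lobe width for a rectangular window:
Width = 2 * fs / N
      = 2 * 8000 / 512
      = 16000 / 512
      = 31.25 Hz

31.25 Hz


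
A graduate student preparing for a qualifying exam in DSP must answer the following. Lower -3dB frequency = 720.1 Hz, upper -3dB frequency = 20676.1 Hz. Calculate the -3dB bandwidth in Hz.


Bandwidth is the difference of -3dB frequencies:
BW = f_high - f_low
   = 20676.1 - 720.1
   = 19956.0 Hz

19956.0 Hz


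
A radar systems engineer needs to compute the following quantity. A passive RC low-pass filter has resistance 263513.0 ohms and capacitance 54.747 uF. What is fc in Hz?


Cutoff frequency of a first-order RC filter:
fc = 1 / (2 * pi * R * C)
C = 54.747 uF = 5.4747e-05 F
fc = 1 / (2 * pi * 263513.0 * 5.4747e-05)
   = 1 / 90.644663186303
   = 0.011032 Hz

0.011032 Hz


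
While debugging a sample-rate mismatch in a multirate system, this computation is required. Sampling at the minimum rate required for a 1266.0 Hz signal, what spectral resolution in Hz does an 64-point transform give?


Step 1 — Nyquist sampling rate:
fs = 2 * fmax = 2 * 1266.0 = 2532.0 Hz

Step 2 — DFT bin spacing:
df = fs / N = 2532.0 / 64 = 39.5625 Hz

39.5625 Hz


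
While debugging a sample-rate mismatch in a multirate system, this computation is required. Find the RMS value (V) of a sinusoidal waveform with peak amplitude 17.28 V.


RMS voltage for a sinusoidal waveform:
V_rms = V_peak / sqrt(2)
      = 17.28 / 1.414214
      = 12.219 V

12.219 V


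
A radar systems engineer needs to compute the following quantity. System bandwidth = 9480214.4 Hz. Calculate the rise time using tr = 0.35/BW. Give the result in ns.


Rise time from bandwidth relationship:
tr = 0.35 / BW
   = 0.35 / 9480214.4
   = 3.691899626e-08 s
   = 36.919 ns

36.919 ns


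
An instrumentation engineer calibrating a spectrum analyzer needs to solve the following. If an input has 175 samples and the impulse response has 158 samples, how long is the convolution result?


Linear convolution output length:
L = N + M - 1
  = 175 + 158 - 1
  = 332 samples

332


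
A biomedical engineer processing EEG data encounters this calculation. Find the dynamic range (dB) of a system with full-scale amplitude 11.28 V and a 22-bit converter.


Dynamic range from full-scale to LSB:
V_min = V_max / 2^bits = 11.28 / 2^22
DR = 20 * log10(V_max / V_min)
   = 20 * log10(2^22)
   = 20 * 22 * log10(2)
   = 132.45 dB

132.45 dB


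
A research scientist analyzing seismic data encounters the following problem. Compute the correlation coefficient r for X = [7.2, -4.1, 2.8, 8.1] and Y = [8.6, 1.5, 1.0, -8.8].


Pearson correlation coefficient (population):
r = cov(X,Y) / (std(X) * std(Y))
Mean X = 3.5, Mean Y = 0.575
Cov(X,Y) = -5.19
Std(X) = 4.824417, Std(Y) = 6.191274
r = -0.1738

-0.1738


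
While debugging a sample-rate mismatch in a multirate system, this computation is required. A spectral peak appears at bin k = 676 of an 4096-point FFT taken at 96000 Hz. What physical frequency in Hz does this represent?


Frequency of DFT bin k:
f_k = k * fs / N
    = 676 * 96000 / 4096
    = 64896000 / 4096
    = 15843.75 Hz

15843.75 Hz


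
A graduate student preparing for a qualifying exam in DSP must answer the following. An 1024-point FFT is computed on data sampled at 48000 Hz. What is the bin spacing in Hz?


DFT frequency resolution:
df = fs / N
   = 48000 / 1024
   = 46.875 Hz

46.875 Hz


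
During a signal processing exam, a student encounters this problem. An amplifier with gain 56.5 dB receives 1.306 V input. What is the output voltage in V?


Output voltage from dB gain:
V_out = V_in * 10^(gain_dB / 20)
      = 1.306 * 10^(56.5 / 20)
      = 1.306 * 668.343918
      = 872.8572 V

872.8572 V


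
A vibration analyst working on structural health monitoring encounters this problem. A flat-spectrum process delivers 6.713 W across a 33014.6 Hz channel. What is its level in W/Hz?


Power spectral density:
PSD = P / BW
    = 6.713 / 33014.6
    = 0.00020333 W/Hz

0.00020333 W/Hz


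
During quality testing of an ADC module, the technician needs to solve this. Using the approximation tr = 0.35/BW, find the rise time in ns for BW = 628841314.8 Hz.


Rise time from bandwidth relationship:
tr = 0.35 / BW
   = 0.35 / 628841314.8
   = 5.565792065e-10 s
   = 0.5566 ns

0.5566 ns


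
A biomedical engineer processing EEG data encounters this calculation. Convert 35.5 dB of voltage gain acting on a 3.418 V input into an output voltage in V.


Output voltage from dB gain:
V_out = V_in * 10^(gain_dB / 20)
      = 3.418 * 10^(35.5 / 20)
      = 3.418 * 59.566214
      = 203.5973 V

203.5973 V


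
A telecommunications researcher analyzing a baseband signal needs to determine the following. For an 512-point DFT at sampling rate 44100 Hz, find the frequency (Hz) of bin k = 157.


Frequency of DFT bin k:
f_k = k * fs / N
    = 157 * 44100 / 512
    = 6923700 / 512
    = 13522.852 Hz

13522.852 Hz


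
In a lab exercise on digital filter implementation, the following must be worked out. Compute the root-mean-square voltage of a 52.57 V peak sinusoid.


RMS voltage for a sinusoidal waveform:
V_rms = V_peak / sqrt(2)
      = 52.57 / 1.414214
      = 37.173 V

37.173 V


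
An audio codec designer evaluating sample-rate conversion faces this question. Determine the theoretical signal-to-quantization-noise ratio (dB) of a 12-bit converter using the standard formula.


Theoretical SNR for a full-scale sinusoid:
SNR = 6.02 * N + 1.76
    = 6.02 * 12 + 1.76
    = 72.24 + 1.76
    = 74.0 dB

74.0 dB


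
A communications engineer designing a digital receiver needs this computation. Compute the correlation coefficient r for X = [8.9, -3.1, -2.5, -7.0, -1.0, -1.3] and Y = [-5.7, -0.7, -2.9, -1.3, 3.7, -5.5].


Pearson correlation coefficient (population):
r = cov(X,Y) / (std(X) * std(Y))
Mean X = -1.0, Mean Y = -2.0667
Cov(X,Y) = -6.86
Std(X) = 4.843552, Std(Y) = 3.198784
r = -0.4428

-0.4428


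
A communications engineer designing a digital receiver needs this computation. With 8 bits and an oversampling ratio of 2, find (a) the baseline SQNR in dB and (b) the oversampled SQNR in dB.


Step 1 — baseline SQNR at Nyquist:
SQNR_base = 6.02*N + 1.76
          = 6.02*8 + 1.76
          = 49.92 dB

Step 2 — oversampling processing gain:
G = 10*log10(OSR) = 10*log10(2) = 3.01 dB

Step 3 — total:
SQNR_total = 49.92 + 3.01 = 52.93 dB

Base SQNR = 49.92 dB; oversampled SQNR = 52.93 dB


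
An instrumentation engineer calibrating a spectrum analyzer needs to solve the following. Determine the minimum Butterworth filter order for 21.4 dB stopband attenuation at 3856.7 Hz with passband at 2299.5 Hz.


Butterworth filter order formula:
n = log10(10^(A/10) - 1) / (2 * log10(f_stop/f_pass))
10^(21.4/10) - 1 = 137.0384
f_stop/f_pass = 3856.7 / 2299.5 = 1.6772
n = 4.7574 -> ceil = 5

5


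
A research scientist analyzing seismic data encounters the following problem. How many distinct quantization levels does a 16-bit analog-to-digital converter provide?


Number of quantization levels = 2^N
= 2^16
= 65536

65536


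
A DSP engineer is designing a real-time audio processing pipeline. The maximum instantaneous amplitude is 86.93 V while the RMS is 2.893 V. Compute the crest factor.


Crest factor is the ratio of peak to RMS:
CF = V_peak / V_rms
   = 86.93 / 2.893
   = 30.0484

30.0484


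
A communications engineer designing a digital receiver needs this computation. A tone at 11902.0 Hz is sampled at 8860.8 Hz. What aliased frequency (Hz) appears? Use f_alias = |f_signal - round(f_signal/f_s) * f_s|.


Compute the nearest integer multiple of fs to the signal:
n = round(11902.0 / 8860.8) = 1
f_alias = |11902.0 - 1 * 8860.8|
        = |11902.0 - 8860.8|
        = 3041.2 Hz

3041.2


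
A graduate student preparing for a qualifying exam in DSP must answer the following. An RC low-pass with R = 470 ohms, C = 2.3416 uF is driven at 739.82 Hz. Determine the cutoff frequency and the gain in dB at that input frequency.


Step 1 — cutoff frequency:
fc = 1 / (2*pi*R*C)
C = 2.3416 uF = 2.3416e-06 F
fc = 1 / (2*pi*470*2.3416e-06)
   = 144.614 Hz

Step 2 — magnitude at f = 739.82 Hz:
|H(f)| = 1 / sqrt(1 + (f/fc)^2)
f/fc = 739.82 / 144.614 = 5.115826
|H| = 1 / sqrt(1 + 26.171676) = 0.1918412
|H|_dB = 20*log10(0.1918412) = -14.34 dB

fc = 144.614 Hz; |H(739.82 Hz)| = -14.34 dB


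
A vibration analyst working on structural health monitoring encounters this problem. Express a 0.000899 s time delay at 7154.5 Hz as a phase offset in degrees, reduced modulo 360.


Phase shift from frequency and time delay:
phi = 360 * f * t_delay
    = 360 * 7154.5 * 0.000899
    = 2315.48 degrees
    mod 360 = 155.48 degrees

155.48 degrees


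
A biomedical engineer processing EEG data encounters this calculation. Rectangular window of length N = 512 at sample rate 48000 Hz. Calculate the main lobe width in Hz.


Main lobe width for a rectangular window:
Width = 2 * fs / N
      = 2 * 48000 / 512
      = 96000 / 512
      = 187.5 Hz

187.5 Hz


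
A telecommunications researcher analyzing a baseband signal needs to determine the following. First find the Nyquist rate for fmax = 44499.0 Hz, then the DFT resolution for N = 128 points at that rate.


Step 1 — Nyquist sampling rate:
fs = 2 * fmax = 2 * 44499.0 = 88998.0 Hz

Step 2 — DFT bin spacing:
df = fs / N = 88998.0 / 128 = 695.2969 Hz

695.2969 Hz


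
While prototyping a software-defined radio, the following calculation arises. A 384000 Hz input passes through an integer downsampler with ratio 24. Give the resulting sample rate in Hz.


Decimation reduces the sample rate:
fs_out = fs_in / M
       = 384000 / 24
       = 16000.0 Hz

16000.0 Hz


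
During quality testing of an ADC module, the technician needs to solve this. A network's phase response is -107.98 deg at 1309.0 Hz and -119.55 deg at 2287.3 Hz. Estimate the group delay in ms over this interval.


Group delay from phase difference:
tau = -d(phi)/d(omega)
d(phi) = -11.57 deg = -0.201935 rad
d(omega) = 2*pi*(2287.3 - 1309.0) = 6146.8402 rad/s
tau = -(-0.201935) / 6146.8402
    = 0.0329 ms

0.0329 ms


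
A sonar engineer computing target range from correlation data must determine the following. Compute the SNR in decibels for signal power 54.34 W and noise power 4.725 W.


SNR in decibels:
SNR = 10 * log10(Ps / Pn)
    = 10 * log10(54.34 / 4.725)
    = 10 * log10(11.5005)
    = 10 * 1.0607
    = 10.61 dB

10.61 dB


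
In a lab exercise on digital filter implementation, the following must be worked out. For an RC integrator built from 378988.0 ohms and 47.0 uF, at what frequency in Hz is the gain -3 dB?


Cutoff frequency of a first-order RC filter:
fc = 1 / (2 * pi * R * C)
C = 47.0 uF = 4.7e-05 F
fc = 1 / (2 * pi * 378988.0 * 4.7e-05)
   = 1 / 111.91883616028
   = 0.008935 Hz

0.008935 Hz


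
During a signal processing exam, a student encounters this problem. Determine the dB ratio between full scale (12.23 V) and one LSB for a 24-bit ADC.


Dynamic range from full-scale to LSB:
V_min = V_max / 2^bits = 12.23 / 2^24
DR = 20 * log10(V_max / V_min)
   = 20 * log10(2^24)
   = 20 * 24 * log10(2)
   = 144.49 dB

144.49 dB


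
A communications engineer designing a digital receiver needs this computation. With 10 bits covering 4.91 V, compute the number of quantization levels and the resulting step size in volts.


Step 1 — number of quantization levels:
L = 2^N = 2^10 = 1024

Step 2 — LSB step size:
delta = Vfs / L
      = 4.91 / 1024
      = 0.00479492 V

Levels = 1024; step size = 0.00479492 V


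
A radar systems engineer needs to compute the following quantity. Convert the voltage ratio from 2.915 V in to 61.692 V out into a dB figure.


Voltage gain in dB:
G = 20 * log10(Vout / Vin)
  = 20 * log10(61.692 / 2.915)
  = 20 * log10(21.163636)
  = 20 * 1.32559
  = 26.51 dB

26.51 dB


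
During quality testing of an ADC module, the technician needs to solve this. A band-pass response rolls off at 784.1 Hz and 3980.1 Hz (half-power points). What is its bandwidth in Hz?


Bandwidth is the difference of -3dB frequencies:
BW = f_high - f_low
   = 3980.1 - 784.1
   = 3196.0 Hz

3196.0 Hz
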